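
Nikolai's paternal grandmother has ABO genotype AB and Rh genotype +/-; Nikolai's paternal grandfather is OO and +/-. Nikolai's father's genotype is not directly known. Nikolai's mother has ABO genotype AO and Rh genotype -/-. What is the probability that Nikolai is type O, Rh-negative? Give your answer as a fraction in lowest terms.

Nikolai's father's ABO genotype from AB × OO: 1/2 AO, 1/2 BO.
Crossing each possibility with the mother AO and summing P(type O): 1/2·1/4 + 1/2·1/4 = 1/4.
Similarly for Rh via the father's Rh distribution: P(Rh-) = 1/2.
Independent loci: 1/4 × 1/2 = 1/8.

1/8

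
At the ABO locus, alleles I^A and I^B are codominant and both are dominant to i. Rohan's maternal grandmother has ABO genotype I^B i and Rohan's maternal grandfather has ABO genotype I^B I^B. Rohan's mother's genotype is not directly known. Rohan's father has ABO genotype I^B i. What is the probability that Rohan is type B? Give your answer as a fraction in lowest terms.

7/8

Rohan's mother's ABO genotype from I^B i × I^B I^B: 1/2 I^B I^B, 1/2 I^B i.
Crossing each possibility with the father I^B i and summing P(type B): 1/2·1 + 1/2·3/4 = 7/8.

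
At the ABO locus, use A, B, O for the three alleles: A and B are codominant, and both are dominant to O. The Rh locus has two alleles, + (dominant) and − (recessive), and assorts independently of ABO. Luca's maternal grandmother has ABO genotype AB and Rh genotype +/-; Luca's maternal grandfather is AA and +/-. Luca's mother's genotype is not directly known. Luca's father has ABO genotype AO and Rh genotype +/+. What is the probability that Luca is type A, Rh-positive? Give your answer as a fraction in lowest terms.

3/4

Luca's mother's ABO genotype from AB × AA: 1/2 AA, 1/2 AB.
Crossing each possibility with the father AO and summing P(type A): 1/2·1 + 1/2·1/2 = 3/4.
Similarly for Rh via the mother's Rh distribution: P(Rh+) = 1.
Independent loci: 3/4 × 1 = 3/4.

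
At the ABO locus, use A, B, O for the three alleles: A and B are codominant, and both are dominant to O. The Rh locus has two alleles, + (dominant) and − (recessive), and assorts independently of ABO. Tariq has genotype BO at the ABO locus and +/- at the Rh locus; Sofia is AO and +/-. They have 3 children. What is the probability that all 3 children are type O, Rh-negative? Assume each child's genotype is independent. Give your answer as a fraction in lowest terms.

ABO cross BO × AO → 1/4 O, 1/4 A, 1/4 B, 1/4 AB.
Rh cross +/- × +/- → 3/4 Rh+, 1/4 Rh-; so P(type O, Rh-negative) = 1/4 × 1/4 = 1/16 per child.
All 3 independent: (1/16)^3 = 1/4096.

1/4096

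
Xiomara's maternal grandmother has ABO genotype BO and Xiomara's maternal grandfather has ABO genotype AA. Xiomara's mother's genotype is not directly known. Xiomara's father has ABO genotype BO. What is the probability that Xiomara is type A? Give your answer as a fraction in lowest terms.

Xiomara's mother's ABO genotype from BO × AA: 1/2 AB, 1/2 AO.
Crossing each possibility with the father BO and summing P(type A): 1/2·1/4 + 1/2·1/4 = 1/4.

1/4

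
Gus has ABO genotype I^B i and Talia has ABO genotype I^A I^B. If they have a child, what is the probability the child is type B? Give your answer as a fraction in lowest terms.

1/2

ABO cross I^B i × I^A I^B → offspring phenotypes: 1/4 A, 1/2 B, 1/4 AB.
So P(type B) = 1/2.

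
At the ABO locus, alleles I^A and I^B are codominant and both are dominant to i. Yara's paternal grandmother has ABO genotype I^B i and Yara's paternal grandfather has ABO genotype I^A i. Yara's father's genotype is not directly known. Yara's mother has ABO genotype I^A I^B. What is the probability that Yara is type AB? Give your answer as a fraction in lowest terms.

1/4

Yara's father's ABO genotype from I^B i × I^A i: 1/4 I^A I^B, 1/4 I^A i, 1/4 I^B i, 1/4 i i.
Crossing each possibility with the mother I^A I^B and summing P(type AB): 1/4·1/2 + 1/4·1/4 + 1/4·1/4 + 1/4·0 = 1/4.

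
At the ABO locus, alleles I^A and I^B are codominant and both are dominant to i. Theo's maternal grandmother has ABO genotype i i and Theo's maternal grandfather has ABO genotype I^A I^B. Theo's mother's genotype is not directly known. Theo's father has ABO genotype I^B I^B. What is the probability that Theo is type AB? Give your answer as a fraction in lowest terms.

Theo's mother's ABO genotype from i i × I^A I^B: 1/2 I^A i, 1/2 I^B i.
Crossing each possibility with the father I^B I^B and summing P(type AB): 1/2·1/2 + 1/2·0 = 1/4.

1/4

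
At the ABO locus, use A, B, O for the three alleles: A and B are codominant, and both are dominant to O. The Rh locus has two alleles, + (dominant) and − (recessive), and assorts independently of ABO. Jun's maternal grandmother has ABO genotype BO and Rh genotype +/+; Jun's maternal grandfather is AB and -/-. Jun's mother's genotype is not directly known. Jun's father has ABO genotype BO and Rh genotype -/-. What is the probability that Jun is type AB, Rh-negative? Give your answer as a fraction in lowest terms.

Jun's mother's ABO genotype from BO × AB: 1/4 AB, 1/4 AO, 1/4 BB, 1/4 BO.
Crossing each possibility with the father BO and summing P(type AB): 1/4·1/4 + 1/4·1/4 + 1/4·0 + 1/4·0 = 1/8.
Similarly for Rh via the mother's Rh distribution: P(Rh-) = 1/2.
Independent loci: 1/8 × 1/2 = 1/16.

1/16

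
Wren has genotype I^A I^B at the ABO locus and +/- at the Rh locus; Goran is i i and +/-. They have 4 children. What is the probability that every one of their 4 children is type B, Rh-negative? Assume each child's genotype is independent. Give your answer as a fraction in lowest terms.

ABO cross I^A I^B × i i → 1/2 A, 1/2 B.
Rh cross +/- × +/- → 3/4 Rh+, 1/4 Rh-; so P(type B, Rh-negative) = 1/2 × 1/4 = 1/8 per child.
All 4 independent: (1/8)^4 = 1/4096.

1/4096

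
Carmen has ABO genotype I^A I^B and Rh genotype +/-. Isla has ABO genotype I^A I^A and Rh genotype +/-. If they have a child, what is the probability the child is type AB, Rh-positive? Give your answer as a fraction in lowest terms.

ABO cross I^A I^B × I^A I^A → offspring phenotypes: 1/2 A, 1/2 AB.
Rh cross +/- × +/- → 3/4 Rh+, 1/4 Rh-.
Independent loci: P(type AB, Rh-positive) = 1/2 × 3/4 = 3/8.

3/8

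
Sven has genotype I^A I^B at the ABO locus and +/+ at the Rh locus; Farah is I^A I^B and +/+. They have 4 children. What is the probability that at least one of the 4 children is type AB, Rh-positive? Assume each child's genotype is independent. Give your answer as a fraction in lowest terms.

ABO cross I^A I^B × I^A I^B → 1/4 A, 1/4 B, 1/2 AB.
Rh cross +/+ × +/+ → 1 Rh+; so P(type AB, Rh-positive) = 1/2 × 1 = 1/2 per child.
P(none) = (1/2)^4 = 1/16; P(at least one) = 1 − 1/16 = 15/16.

15/16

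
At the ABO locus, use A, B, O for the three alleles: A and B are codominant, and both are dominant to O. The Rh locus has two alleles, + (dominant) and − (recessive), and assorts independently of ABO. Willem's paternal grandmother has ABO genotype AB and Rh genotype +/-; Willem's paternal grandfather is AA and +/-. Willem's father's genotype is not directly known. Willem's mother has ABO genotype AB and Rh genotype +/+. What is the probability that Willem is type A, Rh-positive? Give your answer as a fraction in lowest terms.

3/8

Willem's father's ABO genotype from AB × AA: 1/2 AA, 1/2 AB.
Crossing each possibility with the mother AB and summing P(type A): 1/2·1/2 + 1/2·1/4 = 3/8.
Similarly for Rh via the father's Rh distribution: P(Rh+) = 1.
Independent loci: 3/8 × 1 = 3/8.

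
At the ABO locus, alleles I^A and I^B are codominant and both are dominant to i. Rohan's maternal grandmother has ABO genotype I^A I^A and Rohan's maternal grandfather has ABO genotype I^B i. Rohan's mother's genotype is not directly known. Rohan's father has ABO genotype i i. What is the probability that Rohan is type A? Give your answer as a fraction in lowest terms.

Rohan's mother's ABO genotype from I^A I^A × I^B i: 1/2 I^A I^B, 1/2 I^A i.
Crossing each possibility with the father i i and summing P(type A): 1/2·1/2 + 1/2·1/2 = 1/2.

1/2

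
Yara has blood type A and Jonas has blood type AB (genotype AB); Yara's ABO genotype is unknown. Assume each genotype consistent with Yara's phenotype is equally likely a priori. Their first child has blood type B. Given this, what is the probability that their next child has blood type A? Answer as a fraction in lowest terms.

1/2

Possible genotypes: Yara ∈ {AA, AO}; Jonas ∈ {AB}.
Weight each parental genotype pair by prior × P(type-B child):
  AO × AB: posterior weight 1; P(next child type A) = 1/2.
Weighted sum = 1/2.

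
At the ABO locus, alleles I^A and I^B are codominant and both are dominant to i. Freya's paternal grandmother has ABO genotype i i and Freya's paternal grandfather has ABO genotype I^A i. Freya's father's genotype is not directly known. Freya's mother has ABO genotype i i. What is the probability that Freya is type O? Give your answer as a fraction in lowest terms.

Freya's father's ABO genotype from i i × I^A i: 1/2 I^A i, 1/2 i i.
Crossing each possibility with the mother i i and summing P(type O): 1/2·1/2 + 1/2·1 = 3/4.

3/4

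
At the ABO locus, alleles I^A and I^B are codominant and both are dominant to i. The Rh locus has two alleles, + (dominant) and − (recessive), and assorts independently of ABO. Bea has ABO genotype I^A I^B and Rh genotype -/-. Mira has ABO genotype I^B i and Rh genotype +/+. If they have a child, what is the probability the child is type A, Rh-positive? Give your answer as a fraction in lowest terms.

1/4

ABO cross I^A I^B × I^B i → offspring phenotypes: 1/4 A, 1/2 B, 1/4 AB.
Rh cross -/- × +/+ → 1 Rh+.
Independent loci: P(type A, Rh-positive) = 1/4 × 1 = 1/4.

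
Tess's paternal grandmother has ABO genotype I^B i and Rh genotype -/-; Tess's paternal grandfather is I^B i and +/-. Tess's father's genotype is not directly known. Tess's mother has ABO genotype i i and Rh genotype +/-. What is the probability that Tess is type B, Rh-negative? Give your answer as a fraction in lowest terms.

3/16

Tess's father's ABO genotype from I^B i × I^B i: 1/4 I^B I^B, 1/2 I^B i, 1/4 i i.
Crossing each possibility with the mother i i and summing P(type B): 1/4·1 + 1/2·1/2 + 1/4·0 = 1/2.
Similarly for Rh via the father's Rh distribution: P(Rh-) = 3/8.
Independent loci: 1/2 × 3/8 = 3/16.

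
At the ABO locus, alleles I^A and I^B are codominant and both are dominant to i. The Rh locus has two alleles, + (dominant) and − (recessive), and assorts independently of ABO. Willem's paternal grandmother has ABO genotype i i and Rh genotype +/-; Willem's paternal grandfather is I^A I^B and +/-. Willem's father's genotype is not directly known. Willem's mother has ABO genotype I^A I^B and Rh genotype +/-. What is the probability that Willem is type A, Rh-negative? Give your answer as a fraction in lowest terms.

Willem's father's ABO genotype from i i × I^A I^B: 1/2 I^A i, 1/2 I^B i.
Crossing each possibility with the mother I^A I^B and summing P(type A): 1/2·1/2 + 1/2·1/4 = 3/8.
Similarly for Rh via the father's Rh distribution: P(Rh-) = 1/4.
Independent loci: 3/8 × 1/4 = 3/32.

3/32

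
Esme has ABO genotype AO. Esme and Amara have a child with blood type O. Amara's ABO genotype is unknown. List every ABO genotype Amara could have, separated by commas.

For each candidate genotype of Amara, check whether crossing it with AO can produce every observed child phenotype.
  AA → possible child types {A} ✗
  AB → possible child types {A, B, AB} ✗
  AO → possible child types {O, A} ✓
  BB → possible child types {B, AB} ✗
  BO → possible child types {O, A, B, AB} ✓
  OO → possible child types {O, A} ✓

AO, BO, OO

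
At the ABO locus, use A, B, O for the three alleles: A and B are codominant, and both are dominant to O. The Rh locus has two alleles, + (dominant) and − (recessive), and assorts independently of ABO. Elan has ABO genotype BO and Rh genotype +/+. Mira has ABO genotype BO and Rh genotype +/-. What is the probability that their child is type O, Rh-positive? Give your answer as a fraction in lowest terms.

ABO cross BO × BO → offspring phenotypes: 1/4 O, 3/4 B.
Rh cross +/+ × +/- → 1 Rh+.
Independent loci: P(type O, Rh-positive) = 1/4 × 1 = 1/4.

1/4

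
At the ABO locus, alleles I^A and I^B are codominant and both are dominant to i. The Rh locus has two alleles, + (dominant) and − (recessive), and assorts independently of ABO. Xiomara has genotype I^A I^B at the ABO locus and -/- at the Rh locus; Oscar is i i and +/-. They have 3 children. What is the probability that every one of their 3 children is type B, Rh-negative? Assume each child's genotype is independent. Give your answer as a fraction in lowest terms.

1/64

ABO cross I^A I^B × i i → 1/2 A, 1/2 B.
Rh cross -/- × +/- → 1/2 Rh+, 1/2 Rh-; so P(type B, Rh-negative) = 1/2 × 1/2 = 1/4 per child.
All 3 independent: (1/4)^3 = 1/64.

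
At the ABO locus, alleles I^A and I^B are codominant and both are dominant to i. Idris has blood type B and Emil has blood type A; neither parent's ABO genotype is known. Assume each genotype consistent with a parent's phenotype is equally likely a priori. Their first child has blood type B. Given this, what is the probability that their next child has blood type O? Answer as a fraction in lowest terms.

Possible genotypes: Idris ∈ {I^B I^B, I^B i}; Emil ∈ {I^A I^A, I^A i}.
Weight each parental genotype pair by prior × P(type-B child):
  I^B I^B × I^A i: posterior weight 2/3; P(next child type O) = 0.
  I^B i × I^A i: posterior weight 1/3; P(next child type O) = 1/4.
Weighted sum = 1/12.

1/12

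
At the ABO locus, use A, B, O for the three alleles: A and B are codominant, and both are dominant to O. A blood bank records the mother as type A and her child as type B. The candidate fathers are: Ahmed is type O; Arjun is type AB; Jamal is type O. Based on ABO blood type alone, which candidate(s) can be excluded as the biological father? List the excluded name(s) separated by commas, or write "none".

Ahmed, Jamal

A candidate is excluded only if no genotype consistent with his phenotype could produce a type B child with a type A mother.
Ahmed (type O): no genotype consistent with that phenotype can produce a type-B child with a type-A mother.
Jamal (type O): no genotype consistent with that phenotype can produce a type-B child with a type-A mother.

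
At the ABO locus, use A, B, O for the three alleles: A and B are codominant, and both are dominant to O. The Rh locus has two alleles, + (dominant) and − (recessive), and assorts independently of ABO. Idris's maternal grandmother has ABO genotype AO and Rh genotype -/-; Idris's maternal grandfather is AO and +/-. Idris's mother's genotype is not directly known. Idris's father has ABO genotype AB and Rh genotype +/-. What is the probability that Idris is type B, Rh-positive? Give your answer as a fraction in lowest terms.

Idris's mother's ABO genotype from AO × AO: 1/4 AA, 1/2 AO, 1/4 OO.
Crossing each possibility with the father AB and summing P(type B): 1/4·0 + 1/2·1/4 + 1/4·1/2 = 1/4.
Similarly for Rh via the mother's Rh distribution: P(Rh+) = 5/8.
Independent loci: 1/4 × 5/8 = 5/32.

5/32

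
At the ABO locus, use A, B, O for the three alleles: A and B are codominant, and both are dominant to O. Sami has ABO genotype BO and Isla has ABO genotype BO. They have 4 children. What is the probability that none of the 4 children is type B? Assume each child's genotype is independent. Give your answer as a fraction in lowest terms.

1/256

ABO cross BO × BO → 1/4 O, 3/4 B.
So P(type B) = 3/4 per child.
P(not type B) = 1/4 for one child; (1/4)^4 = 1/256.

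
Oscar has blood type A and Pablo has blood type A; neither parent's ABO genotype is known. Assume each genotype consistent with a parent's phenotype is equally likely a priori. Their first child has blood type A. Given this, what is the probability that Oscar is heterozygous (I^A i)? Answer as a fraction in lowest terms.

7/15

Possible genotypes: Oscar ∈ {I^A I^A, I^A i}; Pablo ∈ {I^A I^A, I^A i}.
Weight each parental genotype pair by prior × P(type-A child):
  I^A I^A × I^A I^A: posterior weight 4/15.
  I^A I^A × I^A i: posterior weight 4/15.
  I^A i × I^A I^A: posterior weight 4/15.
  I^A i × I^A i: posterior weight 1/5.
Sum the posterior weight over pairs where Oscar is I^A i: 7/15.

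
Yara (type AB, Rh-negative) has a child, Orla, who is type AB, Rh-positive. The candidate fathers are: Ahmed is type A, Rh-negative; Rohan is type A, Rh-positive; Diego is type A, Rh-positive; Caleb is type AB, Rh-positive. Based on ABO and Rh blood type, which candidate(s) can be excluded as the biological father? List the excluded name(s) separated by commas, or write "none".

Ahmed

A candidate is excluded only if no genotype consistent with his phenotype could produce a type AB, Rh-positive child with a type AB, Rh-negative mother.
Ahmed (type A, Rh-): no genotype consistent with that phenotype can produce a type-AB Rh+ child with a type-AB mother.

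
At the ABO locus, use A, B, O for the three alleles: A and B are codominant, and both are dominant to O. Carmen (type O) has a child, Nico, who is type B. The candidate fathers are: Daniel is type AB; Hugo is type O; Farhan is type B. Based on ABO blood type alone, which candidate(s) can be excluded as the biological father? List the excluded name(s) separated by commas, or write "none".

Hugo

A candidate is excluded only if no genotype consistent with his phenotype could produce a type B child with a type O mother.
Hugo (type O): no genotype consistent with that phenotype can produce a type-B child with a type-O mother.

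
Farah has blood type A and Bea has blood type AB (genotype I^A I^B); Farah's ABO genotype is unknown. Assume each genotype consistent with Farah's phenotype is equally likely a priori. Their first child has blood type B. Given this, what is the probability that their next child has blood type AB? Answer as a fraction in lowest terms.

Possible genotypes: Farah ∈ {I^A I^A, I^A i}; Bea ∈ {I^A I^B}.
Weight each parental genotype pair by prior × P(type-B child):
  I^A i × I^A I^B: posterior weight 1; P(next child type AB) = 1/4.
Weighted sum = 1/4.

1/4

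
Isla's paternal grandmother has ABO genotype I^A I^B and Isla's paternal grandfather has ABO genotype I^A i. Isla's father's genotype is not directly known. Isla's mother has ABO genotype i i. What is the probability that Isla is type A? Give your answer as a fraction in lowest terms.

1/2

Isla's father's ABO genotype from I^A I^B × I^A i: 1/4 I^A I^A, 1/4 I^A I^B, 1/4 I^A i, 1/4 I^B i.
Crossing each possibility with the mother i i and summing P(type A): 1/4·1 + 1/4·1/2 + 1/4·1/2 + 1/4·0 = 1/2.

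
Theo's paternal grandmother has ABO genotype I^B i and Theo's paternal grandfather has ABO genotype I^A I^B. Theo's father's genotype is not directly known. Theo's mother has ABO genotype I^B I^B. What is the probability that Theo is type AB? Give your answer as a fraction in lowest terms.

Theo's father's ABO genotype from I^B i × I^A I^B: 1/4 I^A I^B, 1/4 I^A i, 1/4 I^B I^B, 1/4 I^B i.
Crossing each possibility with the mother I^B I^B and summing P(type AB): 1/4·1/2 + 1/4·1/2 + 1/4·0 + 1/4·0 = 1/4.

1/4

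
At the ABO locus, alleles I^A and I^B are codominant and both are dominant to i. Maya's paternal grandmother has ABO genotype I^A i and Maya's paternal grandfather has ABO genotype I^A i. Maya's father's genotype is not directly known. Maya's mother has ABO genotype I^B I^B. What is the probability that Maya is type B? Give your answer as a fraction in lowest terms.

Maya's father's ABO genotype from I^A i × I^A i: 1/4 I^A I^A, 1/2 I^A i, 1/4 i i.
Crossing each possibility with the mother I^B I^B and summing P(type B): 1/4·0 + 1/2·1/2 + 1/4·1 = 1/2.

1/2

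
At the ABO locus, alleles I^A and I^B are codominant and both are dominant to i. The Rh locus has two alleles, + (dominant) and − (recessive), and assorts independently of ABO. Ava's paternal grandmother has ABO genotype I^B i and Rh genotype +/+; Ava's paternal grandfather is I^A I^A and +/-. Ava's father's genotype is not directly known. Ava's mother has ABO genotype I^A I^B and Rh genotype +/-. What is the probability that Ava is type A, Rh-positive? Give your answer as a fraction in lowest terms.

21/64

Ava's father's ABO genotype from I^B i × I^A I^A: 1/2 I^A I^B, 1/2 I^A i.
Crossing each possibility with the mother I^A I^B and summing P(type A): 1/2·1/4 + 1/2·1/2 = 3/8.
Similarly for Rh via the father's Rh distribution: P(Rh+) = 7/8.
Independent loci: 3/8 × 7/8 = 21/64.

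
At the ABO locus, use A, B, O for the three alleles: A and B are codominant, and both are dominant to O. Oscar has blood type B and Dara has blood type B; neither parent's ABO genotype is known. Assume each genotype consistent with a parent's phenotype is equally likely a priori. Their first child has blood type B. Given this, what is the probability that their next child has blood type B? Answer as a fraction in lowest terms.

19/20

Possible genotypes: Oscar ∈ {BB, BO}; Dara ∈ {BB, BO}.
Weight each parental genotype pair by prior × P(type-B child):
  BB × BB: posterior weight 4/15; P(next child type B) = 1.
  BB × BO: posterior weight 4/15; P(next child type B) = 1.
  BO × BB: posterior weight 4/15; P(next child type B) = 1.
  BO × BO: posterior weight 1/5; P(next child type B) = 3/4.
Weighted sum = 19/20.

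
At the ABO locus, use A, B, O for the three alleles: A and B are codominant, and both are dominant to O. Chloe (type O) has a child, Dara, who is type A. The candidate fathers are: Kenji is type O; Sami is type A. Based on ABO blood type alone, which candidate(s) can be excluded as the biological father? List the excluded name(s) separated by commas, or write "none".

Kenji

A candidate is excluded only if no genotype consistent with his phenotype could produce a type A child with a type O mother.
Kenji (type O): no genotype consistent with that phenotype can produce a type-A child with a type-O mother.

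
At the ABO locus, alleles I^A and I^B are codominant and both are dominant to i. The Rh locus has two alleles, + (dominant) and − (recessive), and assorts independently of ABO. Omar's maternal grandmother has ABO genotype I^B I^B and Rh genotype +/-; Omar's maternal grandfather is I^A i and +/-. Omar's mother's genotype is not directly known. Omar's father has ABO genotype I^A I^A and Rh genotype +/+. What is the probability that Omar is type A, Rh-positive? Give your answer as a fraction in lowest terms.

Omar's mother's ABO genotype from I^B I^B × I^A i: 1/2 I^A I^B, 1/2 I^B i.
Crossing each possibility with the father I^A I^A and summing P(type A): 1/2·1/2 + 1/2·1/2 = 1/2.
Similarly for Rh via the mother's Rh distribution: P(Rh+) = 1.
Independent loci: 1/2 × 1 = 1/2.

1/2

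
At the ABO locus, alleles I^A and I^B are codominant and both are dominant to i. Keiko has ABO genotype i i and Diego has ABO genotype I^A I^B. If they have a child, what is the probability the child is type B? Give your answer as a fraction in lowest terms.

ABO cross i i × I^A I^B → offspring phenotypes: 1/2 A, 1/2 B.
So P(type B) = 1/2.

1/2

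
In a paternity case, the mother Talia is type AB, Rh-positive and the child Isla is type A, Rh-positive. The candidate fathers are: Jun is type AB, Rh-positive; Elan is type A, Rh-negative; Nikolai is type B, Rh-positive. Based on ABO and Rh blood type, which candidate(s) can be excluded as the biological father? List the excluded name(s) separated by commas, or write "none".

none

A candidate is excluded only if no genotype consistent with his phenotype could produce a type A, Rh-positive child with a type AB, Rh-positive mother.
Every candidate has at least one consistent genotype combination, so none can be excluded.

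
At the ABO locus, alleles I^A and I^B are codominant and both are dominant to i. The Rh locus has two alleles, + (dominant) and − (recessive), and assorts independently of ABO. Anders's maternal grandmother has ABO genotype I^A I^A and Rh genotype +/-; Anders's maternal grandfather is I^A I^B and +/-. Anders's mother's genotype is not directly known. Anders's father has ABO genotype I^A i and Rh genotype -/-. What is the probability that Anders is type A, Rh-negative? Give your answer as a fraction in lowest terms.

3/8

Anders's mother's ABO genotype from I^A I^A × I^A I^B: 1/2 I^A I^A, 1/2 I^A I^B.
Crossing each possibility with the father I^A i and summing P(type A): 1/2·1 + 1/2·1/2 = 3/4.
Similarly for Rh via the mother's Rh distribution: P(Rh-) = 1/2.
Independent loci: 3/4 × 1/2 = 3/8.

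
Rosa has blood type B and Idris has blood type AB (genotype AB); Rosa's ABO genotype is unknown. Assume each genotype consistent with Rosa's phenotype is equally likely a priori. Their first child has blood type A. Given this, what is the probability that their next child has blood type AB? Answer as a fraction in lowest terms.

1/4

Possible genotypes: Rosa ∈ {BB, BO}; Idris ∈ {AB}.
Weight each parental genotype pair by prior × P(type-A child):
  BO × AB: posterior weight 1; P(next child type AB) = 1/4.
Weighted sum = 1/4.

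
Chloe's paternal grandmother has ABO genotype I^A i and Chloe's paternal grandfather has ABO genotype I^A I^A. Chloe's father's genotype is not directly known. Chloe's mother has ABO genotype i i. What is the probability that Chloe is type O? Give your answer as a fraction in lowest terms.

Chloe's father's ABO genotype from I^A i × I^A I^A: 1/2 I^A I^A, 1/2 I^A i.
Crossing each possibility with the mother i i and summing P(type O): 1/2·0 + 1/2·1/2 = 1/4.

1/4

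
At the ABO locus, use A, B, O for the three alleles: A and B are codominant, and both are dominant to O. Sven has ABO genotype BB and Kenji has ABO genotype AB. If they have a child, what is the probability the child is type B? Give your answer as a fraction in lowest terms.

1/2

ABO cross BB × AB → offspring phenotypes: 1/2 B, 1/2 AB.
So P(type B) = 1/2.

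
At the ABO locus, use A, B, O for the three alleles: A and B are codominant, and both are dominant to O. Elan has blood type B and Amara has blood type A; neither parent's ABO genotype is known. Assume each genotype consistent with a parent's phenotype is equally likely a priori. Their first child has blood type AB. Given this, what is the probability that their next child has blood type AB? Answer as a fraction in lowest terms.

Possible genotypes: Elan ∈ {BB, BO}; Amara ∈ {AA, AO}.
Weight each parental genotype pair by prior × P(type-AB child):
  BB × AA: posterior weight 4/9; P(next child type AB) = 1.
  BB × AO: posterior weight 2/9; P(next child type AB) = 1/2.
  BO × AA: posterior weight 2/9; P(next child type AB) = 1/2.
  BO × AO: posterior weight 1/9; P(next child type AB) = 1/4.
Weighted sum = 25/36.

25/36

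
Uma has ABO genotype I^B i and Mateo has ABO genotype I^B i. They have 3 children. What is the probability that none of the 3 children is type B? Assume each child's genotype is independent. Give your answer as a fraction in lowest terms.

1/64

ABO cross I^B i × I^B i → 1/4 O, 3/4 B.
So P(type B) = 3/4 per child.
P(not type B) = 1/4 for one child; (1/4)^3 = 1/64.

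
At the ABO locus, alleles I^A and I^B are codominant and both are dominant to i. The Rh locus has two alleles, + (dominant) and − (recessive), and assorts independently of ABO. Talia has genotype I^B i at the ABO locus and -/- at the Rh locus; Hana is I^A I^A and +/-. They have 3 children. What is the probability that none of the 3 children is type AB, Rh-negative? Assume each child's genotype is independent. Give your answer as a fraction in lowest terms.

27/64

ABO cross I^B i × I^A I^A → 1/2 A, 1/2 AB.
Rh cross -/- × +/- → 1/2 Rh+, 1/2 Rh-; so P(type AB, Rh-negative) = 1/2 × 1/2 = 1/4 per child.
P(not type AB, Rh-negative) = 3/4 for one child; (3/4)^3 = 27/64.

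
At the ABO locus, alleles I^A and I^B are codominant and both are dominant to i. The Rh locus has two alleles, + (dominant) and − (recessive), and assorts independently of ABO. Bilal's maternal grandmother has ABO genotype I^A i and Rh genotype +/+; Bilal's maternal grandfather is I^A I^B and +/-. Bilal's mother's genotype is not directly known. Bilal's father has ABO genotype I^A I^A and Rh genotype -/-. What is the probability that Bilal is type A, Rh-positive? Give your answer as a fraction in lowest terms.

Bilal's mother's ABO genotype from I^A i × I^A I^B: 1/4 I^A I^A, 1/4 I^A I^B, 1/4 I^A i, 1/4 I^B i.
Crossing each possibility with the father I^A I^A and summing P(type A): 1/4·1 + 1/4·1/2 + 1/4·1 + 1/4·1/2 = 3/4.
Similarly for Rh via the mother's Rh distribution: P(Rh+) = 3/4.
Independent loci: 3/4 × 3/4 = 9/16.

9/16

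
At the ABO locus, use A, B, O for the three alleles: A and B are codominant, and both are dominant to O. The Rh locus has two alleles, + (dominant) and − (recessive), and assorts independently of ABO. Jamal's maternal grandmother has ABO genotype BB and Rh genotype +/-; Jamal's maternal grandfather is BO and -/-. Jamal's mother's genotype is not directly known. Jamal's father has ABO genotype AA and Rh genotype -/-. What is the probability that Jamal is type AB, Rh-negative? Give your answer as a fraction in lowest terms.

9/16

Jamal's mother's ABO genotype from BB × BO: 1/2 BB, 1/2 BO.
Crossing each possibility with the father AA and summing P(type AB): 1/2·1 + 1/2·1/2 = 3/4.
Similarly for Rh via the mother's Rh distribution: P(Rh-) = 3/4.
Independent loci: 3/4 × 3/4 = 9/16.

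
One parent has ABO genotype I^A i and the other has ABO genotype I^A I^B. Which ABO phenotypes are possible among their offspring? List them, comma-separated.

A, B, AB

Gametes from I^A i × I^A I^B give offspring ABO genotypes I^A I^A, I^A I^B, I^A i, I^B i, i.e. phenotypes A, B, AB.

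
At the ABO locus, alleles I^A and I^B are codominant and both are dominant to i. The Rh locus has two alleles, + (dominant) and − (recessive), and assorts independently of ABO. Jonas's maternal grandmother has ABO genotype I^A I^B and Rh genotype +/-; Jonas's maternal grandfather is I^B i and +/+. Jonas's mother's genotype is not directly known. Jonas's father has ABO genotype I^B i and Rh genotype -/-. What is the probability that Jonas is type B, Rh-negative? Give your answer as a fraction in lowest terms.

Jonas's mother's ABO genotype from I^A I^B × I^B i: 1/4 I^A I^B, 1/4 I^A i, 1/4 I^B I^B, 1/4 I^B i.
Crossing each possibility with the father I^B i and summing P(type B): 1/4·1/2 + 1/4·1/4 + 1/4·1 + 1/4·3/4 = 5/8.
Similarly for Rh via the mother's Rh distribution: P(Rh-) = 1/4.
Independent loci: 5/8 × 1/4 = 5/32.

5/32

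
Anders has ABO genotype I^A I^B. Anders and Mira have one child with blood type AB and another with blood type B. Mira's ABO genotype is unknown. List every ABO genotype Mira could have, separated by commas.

For each candidate genotype of Mira, check whether crossing it with I^A I^B can produce every observed child phenotype.
  I^A I^A → possible child types {A, AB} ✗
  I^A I^B → possible child types {A, B, AB} ✓
  I^A i → possible child types {A, B, AB} ✓
  I^B I^B → possible child types {B, AB} ✓
  I^B i → possible child types {A, B, AB} ✓
  i i → possible child types {A, B} ✗

I^A I^B, I^A i, I^B I^B, I^B i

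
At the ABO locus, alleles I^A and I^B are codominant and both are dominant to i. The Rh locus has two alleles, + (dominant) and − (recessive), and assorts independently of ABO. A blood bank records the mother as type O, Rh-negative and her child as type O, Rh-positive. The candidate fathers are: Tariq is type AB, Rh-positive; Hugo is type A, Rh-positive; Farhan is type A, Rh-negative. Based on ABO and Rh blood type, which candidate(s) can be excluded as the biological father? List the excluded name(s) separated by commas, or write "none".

A candidate is excluded only if no genotype consistent with his phenotype could produce a type O, Rh-positive child with a type O, Rh-negative mother.
Tariq (type AB, Rh+): no genotype consistent with that phenotype can produce a type-O Rh+ child with a type-O mother.
Farhan (type A, Rh-): no genotype consistent with that phenotype can produce a type-O Rh+ child with a type-O mother.

Tariq, Farhan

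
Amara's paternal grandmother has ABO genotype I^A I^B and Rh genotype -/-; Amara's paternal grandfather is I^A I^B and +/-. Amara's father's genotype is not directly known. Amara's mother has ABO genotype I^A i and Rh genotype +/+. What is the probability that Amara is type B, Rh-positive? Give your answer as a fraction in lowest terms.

Amara's father's ABO genotype from I^A I^B × I^A I^B: 1/4 I^A I^A, 1/2 I^A I^B, 1/4 I^B I^B.
Crossing each possibility with the mother I^A i and summing P(type B): 1/4·0 + 1/2·1/4 + 1/4·1/2 = 1/4.
Similarly for Rh via the father's Rh distribution: P(Rh+) = 1.
Independent loci: 1/4 × 1 = 1/4.

1/4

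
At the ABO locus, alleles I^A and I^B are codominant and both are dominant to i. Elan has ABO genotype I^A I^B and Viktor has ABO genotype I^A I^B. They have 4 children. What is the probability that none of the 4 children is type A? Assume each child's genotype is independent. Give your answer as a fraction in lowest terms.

81/256

ABO cross I^A I^B × I^A I^B → 1/4 A, 1/4 B, 1/2 AB.
So P(type A) = 1/4 per child.
P(not type A) = 3/4 for one child; (3/4)^4 = 81/256.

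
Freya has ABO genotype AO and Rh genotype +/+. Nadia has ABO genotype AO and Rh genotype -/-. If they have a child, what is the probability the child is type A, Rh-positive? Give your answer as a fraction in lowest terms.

ABO cross AO × AO → offspring phenotypes: 1/4 O, 3/4 A.
Rh cross +/+ × -/- → 1 Rh+.
Independent loci: P(type A, Rh-positive) = 3/4 × 1 = 3/4.

3/4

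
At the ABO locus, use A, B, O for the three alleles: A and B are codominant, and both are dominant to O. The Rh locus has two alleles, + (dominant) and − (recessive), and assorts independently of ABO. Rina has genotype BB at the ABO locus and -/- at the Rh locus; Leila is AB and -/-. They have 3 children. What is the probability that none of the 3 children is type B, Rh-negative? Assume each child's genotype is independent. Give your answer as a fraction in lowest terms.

1/8

ABO cross BB × AB → 1/2 B, 1/2 AB.
Rh cross -/- × -/- → 1 Rh-; so P(type B, Rh-negative) = 1/2 × 1 = 1/2 per child.
P(not type B, Rh-negative) = 1/2 for one child; (1/2)^3 = 1/8.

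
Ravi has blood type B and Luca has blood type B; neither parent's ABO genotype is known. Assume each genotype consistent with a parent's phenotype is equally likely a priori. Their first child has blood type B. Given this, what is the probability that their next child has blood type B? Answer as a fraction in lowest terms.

19/20

Possible genotypes: Ravi ∈ {I^B I^B, I^B i}; Luca ∈ {I^B I^B, I^B i}.
Weight each parental genotype pair by prior × P(type-B child):
  I^B I^B × I^B I^B: posterior weight 4/15; P(next child type B) = 1.
  I^B I^B × I^B i: posterior weight 4/15; P(next child type B) = 1.
  I^B i × I^B I^B: posterior weight 4/15; P(next child type B) = 1.
  I^B i × I^B i: posterior weight 1/5; P(next child type B) = 3/4.
Weighted sum = 19/20.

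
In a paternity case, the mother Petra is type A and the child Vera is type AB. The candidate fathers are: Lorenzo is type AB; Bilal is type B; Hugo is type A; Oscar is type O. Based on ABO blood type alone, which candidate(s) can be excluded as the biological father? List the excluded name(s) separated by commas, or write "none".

Hugo, Oscar

A candidate is excluded only if no genotype consistent with his phenotype could produce a type AB child with a type A mother.
Hugo (type A): no genotype consistent with that phenotype can produce a type-AB child with a type-A mother.
Oscar (type O): no genotype consistent with that phenotype can produce a type-AB child with a type-A mother.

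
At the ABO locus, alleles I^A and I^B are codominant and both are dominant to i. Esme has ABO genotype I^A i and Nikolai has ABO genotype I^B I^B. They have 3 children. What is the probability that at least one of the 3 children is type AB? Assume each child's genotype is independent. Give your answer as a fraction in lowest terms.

ABO cross I^A i × I^B I^B → 1/2 B, 1/2 AB.
So P(type AB) = 1/2 per child.
P(none) = (1/2)^3 = 1/8; P(at least one) = 1 − 1/8 = 7/8.

7/8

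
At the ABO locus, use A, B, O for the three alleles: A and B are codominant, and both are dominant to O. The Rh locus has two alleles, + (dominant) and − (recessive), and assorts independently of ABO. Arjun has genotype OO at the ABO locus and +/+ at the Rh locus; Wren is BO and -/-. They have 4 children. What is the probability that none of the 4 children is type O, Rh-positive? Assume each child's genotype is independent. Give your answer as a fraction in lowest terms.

1/16

ABO cross OO × BO → 1/2 O, 1/2 B.
Rh cross +/+ × -/- → 1 Rh+; so P(type O, Rh-positive) = 1/2 × 1 = 1/2 per child.
P(not type O, Rh-positive) = 1/2 for one child; (1/2)^4 = 1/16.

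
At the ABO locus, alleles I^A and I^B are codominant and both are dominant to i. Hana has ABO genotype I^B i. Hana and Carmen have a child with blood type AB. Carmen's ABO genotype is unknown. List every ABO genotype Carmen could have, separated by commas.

For each candidate genotype of Carmen, check whether crossing it with I^B i can produce every observed child phenotype.
  I^A I^A → possible child types {A, AB} ✓
  I^A I^B → possible child types {A, B, AB} ✓
  I^A i → possible child types {O, A, B, AB} ✓
  I^B I^B → possible child types {B} ✗
  I^B i → possible child types {O, B} ✗
  i i → possible child types {O, B} ✗

I^A I^A, I^A I^B, I^A i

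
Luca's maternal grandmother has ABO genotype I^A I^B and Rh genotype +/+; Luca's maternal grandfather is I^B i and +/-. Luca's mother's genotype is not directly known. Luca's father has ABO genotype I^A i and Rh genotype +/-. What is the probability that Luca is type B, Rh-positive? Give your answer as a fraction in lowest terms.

7/32

Luca's mother's ABO genotype from I^A I^B × I^B i: 1/4 I^A I^B, 1/4 I^A i, 1/4 I^B I^B, 1/4 I^B i.
Crossing each possibility with the father I^A i and summing P(type B): 1/4·1/4 + 1/4·0 + 1/4·1/2 + 1/4·1/4 = 1/4.
Similarly for Rh via the mother's Rh distribution: P(Rh+) = 7/8.
Independent loci: 1/4 × 7/8 = 7/32.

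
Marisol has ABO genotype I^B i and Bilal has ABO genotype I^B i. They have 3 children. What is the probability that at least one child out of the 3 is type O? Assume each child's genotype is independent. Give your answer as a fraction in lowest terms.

ABO cross I^B i × I^B i → 1/4 O, 3/4 B.
So P(type O) = 1/4 per child.
P(none) = (3/4)^3 = 27/64; P(at least one) = 1 − 27/64 = 37/64.

37/64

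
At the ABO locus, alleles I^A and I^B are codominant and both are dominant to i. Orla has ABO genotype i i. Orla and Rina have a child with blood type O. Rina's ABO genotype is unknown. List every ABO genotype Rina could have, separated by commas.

I^A i, I^B i, i i

For each candidate genotype of Rina, check whether crossing it with i i can produce every observed child phenotype.
  I^A I^A → possible child types {A} ✗
  I^A I^B → possible child types {A, B} ✗
  I^A i → possible child types {O, A} ✓
  I^B I^B → possible child types {B} ✗
  I^B i → possible child types {O, B} ✓
  i i → possible child types {O} ✓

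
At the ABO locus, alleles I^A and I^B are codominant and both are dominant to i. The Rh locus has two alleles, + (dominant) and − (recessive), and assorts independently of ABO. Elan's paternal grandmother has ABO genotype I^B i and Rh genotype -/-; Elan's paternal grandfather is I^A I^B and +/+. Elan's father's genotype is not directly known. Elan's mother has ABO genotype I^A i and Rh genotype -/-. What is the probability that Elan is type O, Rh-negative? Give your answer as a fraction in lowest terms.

1/16

Elan's father's ABO genotype from I^B i × I^A I^B: 1/4 I^A I^B, 1/4 I^A i, 1/4 I^B I^B, 1/4 I^B i.
Crossing each possibility with the mother I^A i and summing P(type O): 1/4·0 + 1/4·1/4 + 1/4·0 + 1/4·1/4 = 1/8.
Similarly for Rh via the father's Rh distribution: P(Rh-) = 1/2.
Independent loci: 1/8 × 1/2 = 1/16.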